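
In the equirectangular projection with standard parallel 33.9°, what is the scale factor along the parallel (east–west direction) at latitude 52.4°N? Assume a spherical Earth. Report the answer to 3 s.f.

1.36

With standard parallel φ₀ = 33.9°, the equirectangular projection gives x = Rλ cos φ₀, y = Rφ, so h = 1 and k = cos 33.9° / cos φ.
k = cos 33.9° / cos 52.4° = 0.8300/0.6101 = 1.360.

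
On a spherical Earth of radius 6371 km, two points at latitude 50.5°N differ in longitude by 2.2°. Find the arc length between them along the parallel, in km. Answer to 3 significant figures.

156 km

Arc length along a parallel = R cos φ · Δλ (with Δλ in radians).
= 6371 × cos 50.5° × (2.2° × π/180) = 6371 × 0.6361 × 0.03840 ≈ 156 km.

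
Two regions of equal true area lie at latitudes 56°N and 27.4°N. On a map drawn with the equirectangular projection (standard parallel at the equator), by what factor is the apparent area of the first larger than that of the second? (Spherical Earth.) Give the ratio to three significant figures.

Plate carrée maps x = Rλ, y = Rφ. The meridian scale is h = 1 and the parallel scale is k = 1/cos φ = sec φ.
Areal scale at 56°: h·k = 1.000 × 1.788 = 1.788.
Areal scale at 27.4°: h·k = 1.000 × 1.126 = 1.126.
Ratio = 1.788/1.126 ≈ 1.59.

1.59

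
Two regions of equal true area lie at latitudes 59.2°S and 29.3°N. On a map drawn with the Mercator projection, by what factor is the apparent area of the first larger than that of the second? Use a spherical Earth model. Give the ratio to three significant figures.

Mercator is conformal with k = sec φ, so areal scale = k² = sec²φ.
At 59.2°: sec²(59.2°) = 1/0.5120² = 3.814.
At 29.3°: sec²(29.3°) = 1/0.8721² = 1.315.
Ratio = 3.814/1.315 = cos²(29.3°)/cos²(59.2°) ≈ 2.90.

2.90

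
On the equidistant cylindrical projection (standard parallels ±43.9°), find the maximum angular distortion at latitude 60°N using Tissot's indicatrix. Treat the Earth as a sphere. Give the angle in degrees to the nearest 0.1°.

With standard parallel φ₀ = 43.9°, the equirectangular projection gives x = Rλ cos φ₀, y = Rφ, so h = 1 and k = cos 43.9° / cos φ.
At 60°: h = 1.000, k = 1.441; principal scales a = 1.441, b = 1.000.
sin(ω/2) = (a − b)/(a + b) = 0.4411/2.441 = 0.1807, so ω = 2 arcsin(0.1807) ≈ 20.8°.

20.8°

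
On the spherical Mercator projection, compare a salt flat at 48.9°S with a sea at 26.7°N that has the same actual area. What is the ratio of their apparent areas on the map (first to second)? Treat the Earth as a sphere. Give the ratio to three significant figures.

Mercator is conformal with k = sec φ, so areal scale = k² = sec²φ.
At 48.9°: sec²(48.9°) = 1/0.6574² = 2.314.
At 26.7°: sec²(26.7°) = 1/0.8934² = 1.253.
Ratio = 2.314/1.253 = cos²(26.7°)/cos²(48.9°) ≈ 1.85.

1.85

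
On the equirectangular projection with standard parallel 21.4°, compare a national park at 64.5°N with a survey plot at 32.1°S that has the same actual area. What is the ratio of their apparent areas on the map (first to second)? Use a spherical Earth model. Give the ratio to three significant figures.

The equidistant cylindrical projection with φ₀ = 21.4° has h = 1 (meridians true) and k = cos φ₀ / cos φ along parallels.
Areal scale at 64.5°: h·k = 1.000 × 2.163 = 2.163.
Areal scale at 32.1°: h·k = 1.000 × 1.099 = 1.099.
Ratio = 2.163/1.099 ≈ 1.97.

1.97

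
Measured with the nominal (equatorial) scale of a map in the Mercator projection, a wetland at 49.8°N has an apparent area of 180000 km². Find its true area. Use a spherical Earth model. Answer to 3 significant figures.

Mercator is conformal, so the point scale is isotropic: h = k = sec φ = 1/cos φ.
Areal scale = k² = sec²φ = 1/cos²(49.8°) = 1/0.6455² = 2.400.
True area = apparent / (areal scale) = 180000 / 2.400 ≈ 75000 km².

75000 km²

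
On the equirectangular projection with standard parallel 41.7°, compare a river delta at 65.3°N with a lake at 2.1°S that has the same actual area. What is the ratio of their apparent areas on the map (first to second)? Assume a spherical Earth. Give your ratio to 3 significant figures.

The equidistant cylindrical projection with φ₀ = 41.7° has h = 1 (meridians true) and k = cos φ₀ / cos φ along parallels.
Areal scale at 65.3°: h·k = 1.000 × 1.787 = 1.787.
Areal scale at 2.1°: h·k = 1.000 × 0.7471 = 0.7471.
Ratio = 1.787/0.7471 ≈ 2.39.

2.39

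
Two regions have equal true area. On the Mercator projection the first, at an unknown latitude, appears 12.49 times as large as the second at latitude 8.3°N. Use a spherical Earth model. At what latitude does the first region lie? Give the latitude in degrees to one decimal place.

73.7°

For equal true areas on Mercator, apparent areas scale as sec²φ, so the ratio is cos²φ₂ / cos²φ₁.
cos²φ₂ / cos²φ₁ = 12.49  ⇒  cos φ₁ = cos 8.3° / √12.49 = 0.9895/3.534 = 0.2800.
φ₁ = arccos(0.2800) ≈ 73.7°.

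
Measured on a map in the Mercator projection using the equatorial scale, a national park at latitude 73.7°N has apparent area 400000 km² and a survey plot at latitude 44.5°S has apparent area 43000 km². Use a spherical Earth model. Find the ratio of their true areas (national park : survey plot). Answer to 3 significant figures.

On Mercator the areal scale is sec²φ, so true area = apparent × cos²φ.
True area of national park: 400000 × cos²(73.7°) = 400000 × 0.07877 = 31510 km².
True area of survey plot: 43000 × cos²(44.5°) = 43000 × 0.5087 = 21880 km².
Ratio = 31510 / 21880 ≈ 1.44.

1.44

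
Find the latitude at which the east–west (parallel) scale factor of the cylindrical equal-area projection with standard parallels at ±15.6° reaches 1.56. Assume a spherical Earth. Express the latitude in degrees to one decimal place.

A cylindrical equal-area projection with standard parallel φ₀ has meridian scale h = cos φ / cos φ₀ and parallel scale k = cos φ₀ / cos φ (so areas are preserved, h·k = 1).
k = cos φ₀ / cos φ = 1.56  ⇒  cos φ = cos 15.6° / 1.56 = 0.6174.
φ = arccos(0.6174) ≈ 51.9°.

51.9°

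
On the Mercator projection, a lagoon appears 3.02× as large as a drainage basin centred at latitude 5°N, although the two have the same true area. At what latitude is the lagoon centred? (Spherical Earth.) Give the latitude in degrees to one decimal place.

55.0°

On Mercator, (apparent₁)/(apparent₂) = sec²φ₁ / sec²φ₂ when true areas are equal.
cos²φ₂ / cos²φ₁ = 3.02  ⇒  cos φ₁ = cos 5° / √3.02 = 0.9962/1.738 = 0.5732.
φ₁ = arccos(0.5732) ≈ 55.0°.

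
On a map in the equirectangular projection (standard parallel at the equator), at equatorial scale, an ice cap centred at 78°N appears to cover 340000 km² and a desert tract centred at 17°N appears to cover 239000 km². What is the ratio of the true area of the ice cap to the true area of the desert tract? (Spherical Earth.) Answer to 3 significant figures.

Plate carrée has h = 1 and k = sec φ, giving areal scale sec φ; true area = (apparent area) · cos φ.
True area of ice cap: 340000 × cos(78°) = 340000 × 0.2079 = 70690 km².
True area of desert tract: 239000 × cos(17°) = 239000 × 0.9563 = 228600 km².
Ratio = 70690 / 228600 ≈ 0.309.

0.309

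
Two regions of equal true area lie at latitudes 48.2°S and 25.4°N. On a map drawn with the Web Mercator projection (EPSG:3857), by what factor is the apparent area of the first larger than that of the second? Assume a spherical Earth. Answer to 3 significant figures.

Mercator is conformal with k = sec φ, so areal scale = k² = sec²φ.
At 48.2°: sec²(48.2°) = 1/0.6665² = 2.251.
At 25.4°: sec²(25.4°) = 1/0.9033² = 1.225.
Ratio = 2.251/1.225 = cos²(25.4°)/cos²(48.2°) ≈ 1.84.

1.84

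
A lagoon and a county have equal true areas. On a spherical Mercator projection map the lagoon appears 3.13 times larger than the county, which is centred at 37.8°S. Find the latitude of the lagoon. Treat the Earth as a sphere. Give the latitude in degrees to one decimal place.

63.5°

On Mercator, (apparent₁)/(apparent₂) = sec²φ₁ / sec²φ₂ when true areas are equal.
cos²φ₂ / cos²φ₁ = 3.13  ⇒  cos φ₁ = cos 37.8° / √3.13 = 0.7902/1.769 = 0.4466.
φ₁ = arccos(0.4466) ≈ 63.5°.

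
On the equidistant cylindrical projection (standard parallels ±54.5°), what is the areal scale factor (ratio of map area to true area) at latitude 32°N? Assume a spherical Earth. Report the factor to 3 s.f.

In the equirectangular projection with standard parallel φ₀ = 54.5° (x = Rλ cos φ₀, y = Rφ), meridians are true-scale (h = 1) and the parallel scale is k = cos φ₀ / cos φ.
Areal scale = h·k = 1 × cos φ₀ / cos φ; at 32°, h = 1.000, k = 0.6848, so h·k = 0.6848.

0.685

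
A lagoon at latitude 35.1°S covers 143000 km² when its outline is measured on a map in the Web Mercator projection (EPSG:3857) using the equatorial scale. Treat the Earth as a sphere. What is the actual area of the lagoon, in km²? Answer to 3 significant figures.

The Mercator projection is conformal; its linear scale factor is the same in every direction and equals sec φ = 1/cos φ.
Areal scale = k² = sec²φ = 1/cos²(35.1°) = 1/0.8181² = 1.494.
True area = apparent / (areal scale) = 143000 / 1.494 ≈ 95700 km².

95700 km²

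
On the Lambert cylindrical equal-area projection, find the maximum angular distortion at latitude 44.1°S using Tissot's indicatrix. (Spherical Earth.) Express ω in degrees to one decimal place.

The Lambert cylindrical equal-area projection is the cylindrical equal-area projection with its standard parallel at the equator (φ₀ = 0). Cylindrical equal-area (φ₀ = 0°): h = cos φ / cos 0° along meridians, k = cos 0° / cos φ along parallels; h·k = 1.
At 44.1°: h = 0.7181, k = 1.393; principal scales a = 1.393, b = 0.7181.
sin(ω/2) = (a − b)/(a + b) = 0.6744/2.111 = 0.3195, so ω = 2 arcsin(0.3195) ≈ 37.3°.

37.3°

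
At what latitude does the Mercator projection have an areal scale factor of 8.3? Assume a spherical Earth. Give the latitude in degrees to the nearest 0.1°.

69.7°

Mercator areal scale is sec²φ.
sec²φ = 8.3  ⇒  cos²φ = 0.1205  ⇒  cos φ = 0.3471.
φ = arccos(0.3471) ≈ 69.7°.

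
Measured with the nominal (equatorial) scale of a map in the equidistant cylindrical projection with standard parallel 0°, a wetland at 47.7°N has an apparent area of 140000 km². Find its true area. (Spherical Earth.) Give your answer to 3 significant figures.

94200 km²

In the plate carrée (x = Rλ, y = Rφ), meridians are true-scale (h = 1) and parallels are stretched by k = sec φ.
Areal scale = h·k = 1 × sec φ; at 47.7°, h = 1.000, k = 1.486, so h·k = 1.486.
True area = apparent / (areal scale) = 140000 / 1.486 ≈ 94200 km².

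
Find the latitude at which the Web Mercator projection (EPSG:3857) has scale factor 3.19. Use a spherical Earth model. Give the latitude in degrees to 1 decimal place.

Mercator scale is k = sec φ = 1/cos φ.
1/cos φ = 3.19  ⇒  cos φ = 0.3135  ⇒  φ = arccos(0.3135) ≈ 71.7°.

71.7°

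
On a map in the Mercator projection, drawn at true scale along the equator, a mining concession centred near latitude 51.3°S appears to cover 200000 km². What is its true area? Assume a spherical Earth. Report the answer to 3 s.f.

78200 km²

The Mercator projection is conformal; its linear scale factor is the same in every direction and equals sec φ = 1/cos φ.
Areal scale = k² = sec²φ = 1/cos²(51.3°) = 1/0.6252² = 2.558.
True area = apparent / (areal scale) = 200000 / 2.558 ≈ 78200 km².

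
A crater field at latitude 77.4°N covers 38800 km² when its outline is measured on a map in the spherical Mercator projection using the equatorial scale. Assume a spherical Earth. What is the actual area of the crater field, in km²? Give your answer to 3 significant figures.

Mercator is conformal, so the point scale is isotropic: h = k = sec φ = 1/cos φ.
Areal scale = k² = sec²φ = 1/cos²(77.4°) = 1/0.2181² = 21.01.
True area = apparent / (areal scale) = 38800 / 21.01 ≈ 1850 km².

1850 km²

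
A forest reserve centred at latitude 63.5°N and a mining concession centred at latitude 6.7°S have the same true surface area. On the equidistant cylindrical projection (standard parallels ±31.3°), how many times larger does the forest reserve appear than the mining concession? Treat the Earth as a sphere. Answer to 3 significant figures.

With standard parallel φ₀ = 31.3°, the equirectangular projection gives x = Rλ cos φ₀, y = Rφ, so h = 1 and k = cos 31.3° / cos φ.
Areal scale at 63.5°: h·k = 1.000 × 1.915 = 1.915.
Areal scale at 6.7°: h·k = 1.000 × 0.8603 = 0.8603.
Ratio = 1.915/0.8603 ≈ 2.23.

2.23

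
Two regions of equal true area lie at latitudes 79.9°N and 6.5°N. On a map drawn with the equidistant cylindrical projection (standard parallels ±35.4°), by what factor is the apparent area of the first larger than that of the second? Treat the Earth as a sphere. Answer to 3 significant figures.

5.67

With standard parallel φ₀ = 35.4°, the equirectangular projection gives x = Rλ cos φ₀, y = Rφ, so h = 1 and k = cos 35.4° / cos φ.
Areal scale at 79.9°: h·k = 1.000 × 4.648 = 4.648.
Areal scale at 6.5°: h·k = 1.000 × 0.8204 = 0.8204.
Ratio = 4.648/0.8204 ≈ 5.67.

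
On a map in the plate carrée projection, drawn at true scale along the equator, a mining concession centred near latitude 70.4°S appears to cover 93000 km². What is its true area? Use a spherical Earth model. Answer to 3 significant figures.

31200 km²

Plate carrée maps x = Rλ, y = Rφ. The meridian scale is h = 1 and the parallel scale is k = 1/cos φ = sec φ.
Areal scale = h·k = 1 × sec φ; at 70.4°, h = 1.000, k = 2.981, so h·k = 2.981.
True area = apparent / (areal scale) = 93000 / 2.981 ≈ 31200 km².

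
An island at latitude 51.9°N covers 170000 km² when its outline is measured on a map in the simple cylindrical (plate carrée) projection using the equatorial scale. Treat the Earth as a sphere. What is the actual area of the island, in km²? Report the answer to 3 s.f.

105000 km²

In the plate carrée (x = Rλ, y = Rφ), meridians are true-scale (h = 1) and parallels are stretched by k = sec φ.
Areal scale = h·k = 1 × sec φ; at 51.9°, h = 1.000, k = 1.621, so h·k = 1.621.
True area = apparent / (areal scale) = 170000 / 1.621 ≈ 105000 km².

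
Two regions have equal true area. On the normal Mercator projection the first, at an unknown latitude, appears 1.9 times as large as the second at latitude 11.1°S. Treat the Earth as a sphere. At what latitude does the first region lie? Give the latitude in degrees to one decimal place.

44.6°

On Mercator, (apparent₁)/(apparent₂) = sec²φ₁ / sec²φ₂ when true areas are equal.
cos²φ₂ / cos²φ₁ = 1.9  ⇒  cos φ₁ = cos 11.1° / √1.9 = 0.9813/1.378 = 0.7119.
φ₁ = arccos(0.7119) ≈ 44.6°.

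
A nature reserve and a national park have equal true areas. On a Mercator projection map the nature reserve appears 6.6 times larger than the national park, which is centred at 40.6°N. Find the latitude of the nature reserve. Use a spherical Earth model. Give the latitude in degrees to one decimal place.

For equal true areas on Mercator, apparent areas scale as sec²φ, so the ratio is cos²φ₂ / cos²φ₁.
cos²φ₂ / cos²φ₁ = 6.6  ⇒  cos φ₁ = cos 40.6° / √6.6 = 0.7593/2.569 = 0.2955.
φ₁ = arccos(0.2955) ≈ 72.8°.

72.8°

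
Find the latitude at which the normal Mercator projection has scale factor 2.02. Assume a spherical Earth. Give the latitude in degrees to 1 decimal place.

60.3°

Mercator scale is k = sec φ = 1/cos φ.
1/cos φ = 2.02  ⇒  cos φ = 0.4950  ⇒  φ = arccos(0.4950) ≈ 60.3°.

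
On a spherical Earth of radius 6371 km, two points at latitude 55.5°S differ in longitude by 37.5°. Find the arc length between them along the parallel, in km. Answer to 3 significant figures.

Arc length along a parallel = R cos φ · Δλ (with Δλ in radians).
= 6371 × cos 55.5° × (37.5° × π/180) = 6371 × 0.5664 × 0.6545 ≈ 2360 km.

2360 km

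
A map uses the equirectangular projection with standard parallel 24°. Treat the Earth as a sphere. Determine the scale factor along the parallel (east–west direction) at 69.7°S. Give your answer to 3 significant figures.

2.63

In the equirectangular projection with standard parallel φ₀ = 24° (x = Rλ cos φ₀, y = Rφ), meridians are true-scale (h = 1) and the parallel scale is k = cos φ₀ / cos φ.
k = cos 24° / cos 69.7° = 0.9135/0.3469 = 2.633.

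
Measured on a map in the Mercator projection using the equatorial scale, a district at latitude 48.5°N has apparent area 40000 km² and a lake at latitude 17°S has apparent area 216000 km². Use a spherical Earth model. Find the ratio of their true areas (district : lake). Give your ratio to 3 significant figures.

0.0889

Mercator's areal exaggeration is sec²φ; hence true area = (apparent area) · cos²φ.
True area of district: 40000 × cos²(48.5°) = 40000 × 0.4391 = 17560 km².
True area of lake: 216000 × cos²(17°) = 216000 × 0.9145 = 197500 km².
Ratio = 17560 / 197500 ≈ 0.0889.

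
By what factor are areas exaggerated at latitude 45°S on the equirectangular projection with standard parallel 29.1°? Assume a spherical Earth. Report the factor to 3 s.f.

1.24

With standard parallel φ₀ = 29.1°, the equirectangular projection gives x = Rλ cos φ₀, y = Rφ, so h = 1 and k = cos 29.1° / cos φ.
Areal scale = h·k = 1 × cos φ₀ / cos φ; at 45°, h = 1.000, k = 1.236, so h·k = 1.236.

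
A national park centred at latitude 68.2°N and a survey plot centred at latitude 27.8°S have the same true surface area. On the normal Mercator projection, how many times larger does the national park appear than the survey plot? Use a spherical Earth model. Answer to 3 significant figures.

Mercator is conformal with k = sec φ, so areal scale = k² = sec²φ.
At 68.2°: sec²(68.2°) = 1/0.3714² = 7.251.
At 27.8°: sec²(27.8°) = 1/0.8846² = 1.278.
Ratio = 7.251/1.278 = cos²(27.8°)/cos²(68.2°) ≈ 5.67.

5.67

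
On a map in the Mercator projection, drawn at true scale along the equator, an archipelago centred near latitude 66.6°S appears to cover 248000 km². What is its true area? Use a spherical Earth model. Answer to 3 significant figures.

39100 km²

For Mercator, h = k = sec φ (a conformal cylindrical projection has a single point scale, 1/cos φ).
Areal scale = k² = sec²φ = 1/cos²(66.6°) = 1/0.3971² = 6.340.
True area = apparent / (areal scale) = 248000 / 6.340 ≈ 39100 km².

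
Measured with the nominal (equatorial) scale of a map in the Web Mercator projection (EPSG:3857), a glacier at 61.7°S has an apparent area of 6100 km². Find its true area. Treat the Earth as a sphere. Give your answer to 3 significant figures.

1370 km²

The Mercator projection is conformal; its linear scale factor is the same in every direction and equals sec φ = 1/cos φ.
Areal scale = k² = sec²φ = 1/cos²(61.7°) = 1/0.4741² = 4.449.
True area = apparent / (areal scale) = 6100 / 4.449 ≈ 1370 km².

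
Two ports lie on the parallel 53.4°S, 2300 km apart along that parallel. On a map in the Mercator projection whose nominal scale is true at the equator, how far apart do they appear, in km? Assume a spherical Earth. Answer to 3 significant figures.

3860 km

For Mercator, h = k = sec φ (a conformal cylindrical projection has a single point scale, 1/cos φ).
Along the parallel, k = sec 53.4° = 1/0.5962 = 1.677.
Map distance = 2300 × 1.677 ≈ 3860 km.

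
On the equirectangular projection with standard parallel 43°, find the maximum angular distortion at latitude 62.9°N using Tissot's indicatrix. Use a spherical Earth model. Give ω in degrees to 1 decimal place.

The equidistant cylindrical projection with φ₀ = 43° has h = 1 (meridians true) and k = cos φ₀ / cos φ along parallels.
At 62.9°: h = 1.000, k = 1.605; principal scales a = 1.605, b = 1.000.
sin(ω/2) = (a − b)/(a + b) = 0.6054/2.605 = 0.2324, so ω = 2 arcsin(0.2324) ≈ 26.9°.

26.9°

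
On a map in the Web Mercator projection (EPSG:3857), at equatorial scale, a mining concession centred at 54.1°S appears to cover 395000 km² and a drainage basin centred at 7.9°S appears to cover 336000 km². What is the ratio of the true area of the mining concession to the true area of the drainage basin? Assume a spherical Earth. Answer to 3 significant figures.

On Mercator the areal scale is sec²φ, so true area = apparent × cos²φ.
True area of mining concession: 395000 × cos²(54.1°) = 395000 × 0.3438 = 135800 km².
True area of drainage basin: 336000 × cos²(7.9°) = 336000 × 0.9811 = 329700 km².
Ratio = 135800 / 329700 ≈ 0.412.

0.412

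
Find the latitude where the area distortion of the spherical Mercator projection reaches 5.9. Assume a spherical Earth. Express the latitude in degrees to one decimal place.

65.7°

Mercator areal scale is sec²φ.
sec²φ = 5.9  ⇒  cos²φ = 0.1695  ⇒  cos φ = 0.4117.
φ = arccos(0.4117) ≈ 65.7°.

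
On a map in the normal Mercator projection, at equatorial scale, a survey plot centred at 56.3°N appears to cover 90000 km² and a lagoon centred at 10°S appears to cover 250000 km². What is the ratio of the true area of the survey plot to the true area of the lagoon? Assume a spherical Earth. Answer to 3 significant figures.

0.114

Mercator's areal exaggeration is sec²φ; hence true area = (apparent area) · cos²φ.
True area of survey plot: 90000 × cos²(56.3°) = 90000 × 0.3079 = 27710 km².
True area of lagoon: 250000 × cos²(10°) = 250000 × 0.9698 = 242500 km².
Ratio = 27710 / 242500 ≈ 0.114.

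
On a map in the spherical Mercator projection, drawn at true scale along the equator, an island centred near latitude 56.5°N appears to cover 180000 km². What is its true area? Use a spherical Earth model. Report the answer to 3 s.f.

Mercator is conformal, so the point scale is isotropic: h = k = sec φ = 1/cos φ.
Areal scale = k² = sec²φ = 1/cos²(56.5°) = 1/0.5519² = 3.283.
True area = apparent / (areal scale) = 180000 / 3.283 ≈ 54800 km².

54800 km²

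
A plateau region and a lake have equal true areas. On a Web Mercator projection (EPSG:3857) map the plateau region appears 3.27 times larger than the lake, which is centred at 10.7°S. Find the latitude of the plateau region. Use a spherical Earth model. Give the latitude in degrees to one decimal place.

Mercator areal scale is sec²φ, so apparent-area ratio = sec²φ₁ / sec²φ₂ = cos²φ₂ / cos²φ₁.
cos²φ₂ / cos²φ₁ = 3.27  ⇒  cos φ₁ = cos 10.7° / √3.27 = 0.9826/1.808 = 0.5434.
φ₁ = arccos(0.5434) ≈ 57.1°.

57.1°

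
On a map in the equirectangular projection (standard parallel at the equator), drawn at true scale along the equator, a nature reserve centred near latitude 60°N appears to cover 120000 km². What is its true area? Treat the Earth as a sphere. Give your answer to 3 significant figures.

60000 km²

In the plate carrée (x = Rλ, y = Rφ), meridians are true-scale (h = 1) and parallels are stretched by k = sec φ.
Areal scale = h·k = 1 × sec φ; at 60°, h = 1.000, k = 2.000, so h·k = 2.000.
True area = apparent / (areal scale) = 120000 / 2.000 ≈ 60000 km².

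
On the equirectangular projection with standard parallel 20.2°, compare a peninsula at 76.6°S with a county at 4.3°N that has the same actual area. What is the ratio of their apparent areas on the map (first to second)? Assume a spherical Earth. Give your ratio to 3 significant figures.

4.30

The equidistant cylindrical projection with φ₀ = 20.2° has h = 1 (meridians true) and k = cos φ₀ / cos φ along parallels.
Areal scale at 76.6°: h·k = 1.000 × 4.050 = 4.050.
Areal scale at 4.3°: h·k = 1.000 × 0.9411 = 0.9411.
Ratio = 4.050/0.9411 ≈ 4.30.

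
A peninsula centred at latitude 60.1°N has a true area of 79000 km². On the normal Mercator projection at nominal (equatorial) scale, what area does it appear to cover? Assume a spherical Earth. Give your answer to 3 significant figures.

318000 km²

The Mercator projection is conformal; its linear scale factor is the same in every direction and equals sec φ = 1/cos φ.
Areal scale = k² = sec²φ = 1/cos²(60.1°) = 1/0.4985² = 4.024.
Apparent area = 79000 × 4.024 ≈ 318000 km².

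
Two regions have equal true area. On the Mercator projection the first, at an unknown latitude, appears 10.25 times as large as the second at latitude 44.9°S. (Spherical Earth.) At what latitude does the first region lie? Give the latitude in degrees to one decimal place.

77.2°

For equal true areas on Mercator, apparent areas scale as sec²φ, so the ratio is cos²φ₂ / cos²φ₁.
cos²φ₂ / cos²φ₁ = 10.25  ⇒  cos φ₁ = cos 44.9° / √10.25 = 0.7083/3.202 = 0.2212.
φ₁ = arccos(0.2212) ≈ 77.2°.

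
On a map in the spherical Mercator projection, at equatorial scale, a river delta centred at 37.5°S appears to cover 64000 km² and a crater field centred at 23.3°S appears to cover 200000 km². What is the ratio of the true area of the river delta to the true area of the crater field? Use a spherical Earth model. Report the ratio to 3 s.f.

On Mercator the areal scale is sec²φ, so true area = apparent × cos²φ.
True area of river delta: 64000 × cos²(37.5°) = 64000 × 0.6294 = 40280 km².
True area of crater field: 200000 × cos²(23.3°) = 200000 × 0.8435 = 168700 km².
Ratio = 40280 / 168700 ≈ 0.239.

0.239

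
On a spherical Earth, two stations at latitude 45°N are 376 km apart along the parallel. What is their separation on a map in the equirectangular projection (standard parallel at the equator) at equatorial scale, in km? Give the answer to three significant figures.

532 km

Plate carrée maps x = Rλ, y = Rφ. The meridian scale is h = 1 and the parallel scale is k = 1/cos φ = sec φ.
Along the parallel, k = sec 45° = 1/0.7071 = 1.414.
Map distance = 376 × 1.414 ≈ 532 km.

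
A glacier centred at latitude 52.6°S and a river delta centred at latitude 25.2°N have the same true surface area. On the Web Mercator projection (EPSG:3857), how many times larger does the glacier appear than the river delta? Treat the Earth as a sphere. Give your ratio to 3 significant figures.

2.22

Mercator is conformal with k = sec φ, so areal scale = k² = sec²φ.
At 52.6°: sec²(52.6°) = 1/0.6074² = 2.711.
At 25.2°: sec²(25.2°) = 1/0.9048² = 1.221.
Ratio = 2.711/1.221 = cos²(25.2°)/cos²(52.6°) ≈ 2.22.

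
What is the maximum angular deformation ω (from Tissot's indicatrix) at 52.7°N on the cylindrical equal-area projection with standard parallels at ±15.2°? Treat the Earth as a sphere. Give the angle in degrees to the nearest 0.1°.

For cylindrical equal-area with standard parallel φ₀, h = cos φ / cos φ₀ and k = cos φ₀ / cos φ, so h·k = 1.
At 52.7°: h = 0.6280, k = 1.592; principal scales a = 1.592, b = 0.6280.
sin(ω/2) = (a − b)/(a + b) = 0.9645/2.220 = 0.4344, so ω = 2 arcsin(0.4344) ≈ 51.5°.

51.5°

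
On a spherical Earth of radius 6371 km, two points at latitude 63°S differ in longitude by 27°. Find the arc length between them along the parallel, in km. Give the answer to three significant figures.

1360 km

Arc length along a parallel = R cos φ · Δλ (with Δλ in radians).
= 6371 × cos 63° × (27° × π/180) = 6371 × 0.4540 × 0.4712 ≈ 1360 km.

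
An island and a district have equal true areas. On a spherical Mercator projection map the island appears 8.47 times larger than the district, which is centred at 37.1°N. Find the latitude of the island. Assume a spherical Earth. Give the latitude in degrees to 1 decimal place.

74.1°

For equal true areas on Mercator, apparent areas scale as sec²φ, so the ratio is cos²φ₂ / cos²φ₁.
cos²φ₂ / cos²φ₁ = 8.47  ⇒  cos φ₁ = cos 37.1° / √8.47 = 0.7976/2.910 = 0.2741.
φ₁ = arccos(0.2741) ≈ 74.1°.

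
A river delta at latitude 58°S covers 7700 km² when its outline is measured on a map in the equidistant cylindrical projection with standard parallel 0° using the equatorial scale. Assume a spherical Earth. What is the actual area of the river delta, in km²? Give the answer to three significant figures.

Plate carrée maps x = Rλ, y = Rφ. The meridian scale is h = 1 and the parallel scale is k = 1/cos φ = sec φ.
Areal scale = h·k = 1 × sec φ; at 58°, h = 1.000, k = 1.887, so h·k = 1.887.
True area = apparent / (areal scale) = 7700 / 1.887 ≈ 4080 km².

4080 km²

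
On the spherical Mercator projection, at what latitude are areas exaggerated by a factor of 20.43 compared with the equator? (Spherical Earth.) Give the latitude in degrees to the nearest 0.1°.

Mercator areal scale is sec²φ.
sec²φ = 20.43  ⇒  cos²φ = 0.04895  ⇒  cos φ = 0.2212.
φ = arccos(0.2212) ≈ 77.2°.

77.2°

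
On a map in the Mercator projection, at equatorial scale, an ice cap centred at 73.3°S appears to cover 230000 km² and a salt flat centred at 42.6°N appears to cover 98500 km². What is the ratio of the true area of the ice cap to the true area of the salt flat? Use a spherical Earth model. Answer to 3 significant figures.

0.356

On Mercator the areal scale is sec²φ, so true area = apparent × cos²φ.
True area of ice cap: 230000 × cos²(73.3°) = 230000 × 0.08258 = 18990 km².
True area of salt flat: 98500 × cos²(42.6°) = 98500 × 0.5418 = 53370 km².
Ratio = 18990 / 53370 ≈ 0.356.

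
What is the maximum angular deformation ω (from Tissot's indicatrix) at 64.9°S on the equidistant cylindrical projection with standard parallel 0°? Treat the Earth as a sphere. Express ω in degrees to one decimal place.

In the plate carrée (x = Rλ, y = Rφ), meridians are true-scale (h = 1) and parallels are stretched by k = sec φ.
At 64.9°: h = 1.000, k = 2.357; principal scales a = 2.357, b = 1.000.
sin(ω/2) = (a − b)/(a + b) = 1.357/3.357 = 0.4043, so ω = 2 arcsin(0.4043) ≈ 47.7°.

47.7°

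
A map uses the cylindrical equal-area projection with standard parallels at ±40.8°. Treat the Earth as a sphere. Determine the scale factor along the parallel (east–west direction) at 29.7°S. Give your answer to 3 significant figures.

For cylindrical equal-area with standard parallel φ₀, h = cos φ / cos φ₀ and k = cos φ₀ / cos φ, so h·k = 1.
k = cos 40.8° / cos 29.7° = 0.7570/0.8686 = 0.8715.

0.871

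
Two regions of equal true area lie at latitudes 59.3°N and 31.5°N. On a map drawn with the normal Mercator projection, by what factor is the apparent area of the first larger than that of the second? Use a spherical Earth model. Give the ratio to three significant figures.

2.79

On Mercator, area is exaggerated by sec²φ = 1/cos²φ.
At 59.3°: sec²(59.3°) = 1/0.5105² = 3.837.
At 31.5°: sec²(31.5°) = 1/0.8526² = 1.376.
Ratio = 3.837/1.376 = cos²(31.5°)/cos²(59.3°) ≈ 2.79.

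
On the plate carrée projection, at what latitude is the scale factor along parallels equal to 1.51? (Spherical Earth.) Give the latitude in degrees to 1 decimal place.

48.5°

Plate carrée: h = 1, k = sec φ along parallels.
sec φ = 1.51  ⇒  cos φ = 0.6623  ⇒  φ ≈ 48.5°.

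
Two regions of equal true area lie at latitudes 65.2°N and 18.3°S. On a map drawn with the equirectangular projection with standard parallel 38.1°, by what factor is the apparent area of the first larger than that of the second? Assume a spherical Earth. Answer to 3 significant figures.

With standard parallel φ₀ = 38.1°, the equirectangular projection gives x = Rλ cos φ₀, y = Rφ, so h = 1 and k = cos 38.1° / cos φ.
Areal scale at 65.2°: h·k = 1.000 × 1.876 = 1.876.
Areal scale at 18.3°: h·k = 1.000 × 0.8289 = 0.8289.
Ratio = 1.876/0.8289 ≈ 2.26.

2.26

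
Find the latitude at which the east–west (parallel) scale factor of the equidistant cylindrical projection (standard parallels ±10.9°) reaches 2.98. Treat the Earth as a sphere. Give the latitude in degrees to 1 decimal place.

In the equirectangular projection with standard parallel φ₀ = 10.9° (x = Rλ cos φ₀, y = Rφ), meridians are true-scale (h = 1) and the parallel scale is k = cos φ₀ / cos φ.
k = cos φ₀ / cos φ = 2.98  ⇒  cos φ = cos 10.9° / 2.98 = 0.3295.
φ = arccos(0.3295) ≈ 70.8°.

70.8°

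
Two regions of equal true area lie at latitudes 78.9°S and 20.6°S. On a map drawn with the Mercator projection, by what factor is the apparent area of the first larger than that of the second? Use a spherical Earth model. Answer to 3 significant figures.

23.6

Mercator is conformal with k = sec φ, so areal scale = k² = sec²φ.
At 78.9°: sec²(78.9°) = 1/0.1925² = 26.98.
At 20.6°: sec²(20.6°) = 1/0.9361² = 1.141.
Ratio = 26.98/1.141 = cos²(20.6°)/cos²(78.9°) ≈ 23.6.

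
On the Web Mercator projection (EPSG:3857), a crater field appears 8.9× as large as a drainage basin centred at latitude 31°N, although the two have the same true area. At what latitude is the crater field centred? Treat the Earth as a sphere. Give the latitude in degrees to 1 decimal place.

73.3°

Mercator areal scale is sec²φ, so apparent-area ratio = sec²φ₁ / sec²φ₂ = cos²φ₂ / cos²φ₁.
cos²φ₂ / cos²φ₁ = 8.9  ⇒  cos φ₁ = cos 31° / √8.9 = 0.8572/2.983 = 0.2873.
φ₁ = arccos(0.2873) ≈ 73.3°.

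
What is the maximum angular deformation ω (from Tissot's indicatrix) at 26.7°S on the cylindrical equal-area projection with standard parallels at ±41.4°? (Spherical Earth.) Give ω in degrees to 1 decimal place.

19.9°

A cylindrical equal-area projection with standard parallel φ₀ has meridian scale h = cos φ / cos φ₀ and parallel scale k = cos φ₀ / cos φ (so areas are preserved, h·k = 1).
At 26.7°: h = 1.191, k = 0.8396; principal scales a = 1.191, b = 0.8396.
sin(ω/2) = (a − b)/(a + b) = 0.3513/2.031 = 0.1730, so ω = 2 arcsin(0.1730) ≈ 19.9°.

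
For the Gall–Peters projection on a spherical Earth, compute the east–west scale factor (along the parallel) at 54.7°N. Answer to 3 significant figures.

Gall–Peters is a cylindrical equal-area projection with standard parallels at ±45°. For cylindrical equal-area with standard parallel φ₀, h = cos φ / cos φ₀ and k = cos φ₀ / cos φ, so h·k = 1.
k = cos 45° / cos 54.7° = 0.7071/0.5779 = 1.224.

1.22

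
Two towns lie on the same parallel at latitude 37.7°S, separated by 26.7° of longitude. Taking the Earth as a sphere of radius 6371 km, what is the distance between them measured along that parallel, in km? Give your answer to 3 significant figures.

2350 km

Arc length along a parallel = R cos φ · Δλ (with Δλ in radians).
= 6371 × cos 37.7° × (26.7° × π/180) = 6371 × 0.7912 × 0.4660 ≈ 2350 km.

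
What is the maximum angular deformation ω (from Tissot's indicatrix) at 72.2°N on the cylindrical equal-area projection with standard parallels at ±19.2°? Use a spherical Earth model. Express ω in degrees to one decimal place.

Cylindrical equal-area (φ₀ = 19.2°): h = cos φ / cos 19.2° along meridians, k = cos 19.2° / cos φ along parallels; h·k = 1.
At 72.2°: h = 0.3237, k = 3.089; principal scales a = 3.089, b = 0.3237.
sin(ω/2) = (a − b)/(a + b) = 2.766/3.413 = 0.8103, so ω = 2 arcsin(0.8103) ≈ 108.3°.

108.3°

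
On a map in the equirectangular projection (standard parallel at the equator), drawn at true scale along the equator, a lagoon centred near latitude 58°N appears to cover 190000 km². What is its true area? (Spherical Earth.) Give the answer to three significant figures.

101000 km²

For the equirectangular projection with φ₀ = 0 (plate carrée), h = 1 along meridians and k = sec φ along parallels.
Areal scale = h·k = 1 × sec φ; at 58°, h = 1.000, k = 1.887, so h·k = 1.887.
True area = apparent / (areal scale) = 190000 / 1.887 ≈ 101000 km².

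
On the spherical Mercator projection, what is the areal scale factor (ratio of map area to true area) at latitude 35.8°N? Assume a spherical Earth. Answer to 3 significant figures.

1.52

For Mercator, h = k = sec φ (a conformal cylindrical projection has a single point scale, 1/cos φ).
Areal scale = k² = sec²φ = 1/cos²(35.8°) = 1/0.8111² = 1.520.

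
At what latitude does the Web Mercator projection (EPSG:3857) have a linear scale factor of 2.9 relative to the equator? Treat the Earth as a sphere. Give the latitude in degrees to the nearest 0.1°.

Mercator scale is k = sec φ = 1/cos φ.
1/cos φ = 2.9  ⇒  cos φ = 0.3448  ⇒  φ = arccos(0.3448) ≈ 69.8°.

69.8°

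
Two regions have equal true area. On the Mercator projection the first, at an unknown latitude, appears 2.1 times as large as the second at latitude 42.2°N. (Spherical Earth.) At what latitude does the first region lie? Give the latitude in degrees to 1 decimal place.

59.3°

Mercator areal scale is sec²φ, so apparent-area ratio = sec²φ₁ / sec²φ₂ = cos²φ₂ / cos²φ₁.
cos²φ₂ / cos²φ₁ = 2.1  ⇒  cos φ₁ = cos 42.2° / √2.1 = 0.7408/1.449 = 0.5112.
φ₁ = arccos(0.5112) ≈ 59.3°.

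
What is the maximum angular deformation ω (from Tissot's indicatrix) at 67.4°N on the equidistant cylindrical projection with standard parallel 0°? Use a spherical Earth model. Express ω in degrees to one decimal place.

In the plate carrée (x = Rλ, y = Rφ), meridians are true-scale (h = 1) and parallels are stretched by k = sec φ.
At 67.4°: h = 1.000, k = 2.602; principal scales a = 2.602, b = 1.000.
sin(ω/2) = (a − b)/(a + b) = 1.602/3.602 = 0.4448, so ω = 2 arcsin(0.4448) ≈ 52.8°.

52.8°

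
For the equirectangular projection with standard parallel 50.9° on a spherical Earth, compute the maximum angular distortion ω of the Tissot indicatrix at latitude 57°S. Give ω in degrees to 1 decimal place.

8.4°

With standard parallel φ₀ = 50.9°, the equirectangular projection gives x = Rλ cos φ₀, y = Rφ, so h = 1 and k = cos 50.9° / cos φ.
At 57°: h = 1.000, k = 1.158; principal scales a = 1.158, b = 1.000.
sin(ω/2) = (a − b)/(a + b) = 0.1580/2.158 = 0.07320, so ω = 2 arcsin(0.07320) ≈ 8.4°.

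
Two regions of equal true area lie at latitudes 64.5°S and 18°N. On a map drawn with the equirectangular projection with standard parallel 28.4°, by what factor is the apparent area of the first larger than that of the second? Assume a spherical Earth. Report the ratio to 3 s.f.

In the equirectangular projection with standard parallel φ₀ = 28.4° (x = Rλ cos φ₀, y = Rφ), meridians are true-scale (h = 1) and the parallel scale is k = cos φ₀ / cos φ.
Areal scale at 64.5°: h·k = 1.000 × 2.043 = 2.043.
Areal scale at 18°: h·k = 1.000 × 0.9249 = 0.9249.
Ratio = 2.043/0.9249 ≈ 2.21.

2.21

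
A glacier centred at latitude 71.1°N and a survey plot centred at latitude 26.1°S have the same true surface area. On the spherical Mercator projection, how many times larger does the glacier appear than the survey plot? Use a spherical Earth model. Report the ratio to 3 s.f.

7.69

Mercator areal scale is sec²φ.
At 71.1°: sec²(71.1°) = 1/0.3239² = 9.531.
At 26.1°: sec²(26.1°) = 1/0.8980² = 1.240.
Ratio = 9.531/1.240 = cos²(26.1°)/cos²(71.1°) ≈ 7.69.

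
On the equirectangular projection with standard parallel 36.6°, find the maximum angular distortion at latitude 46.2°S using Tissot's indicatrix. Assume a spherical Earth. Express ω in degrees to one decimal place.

With standard parallel φ₀ = 36.6°, the equirectangular projection gives x = Rλ cos φ₀, y = Rφ, so h = 1 and k = cos 36.6° / cos φ.
At 46.2°: h = 1.000, k = 1.160; principal scales a = 1.160, b = 1.000.
sin(ω/2) = (a − b)/(a + b) = 0.1599/2.160 = 0.07403, so ω = 2 arcsin(0.07403) ≈ 8.5°.

8.5°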